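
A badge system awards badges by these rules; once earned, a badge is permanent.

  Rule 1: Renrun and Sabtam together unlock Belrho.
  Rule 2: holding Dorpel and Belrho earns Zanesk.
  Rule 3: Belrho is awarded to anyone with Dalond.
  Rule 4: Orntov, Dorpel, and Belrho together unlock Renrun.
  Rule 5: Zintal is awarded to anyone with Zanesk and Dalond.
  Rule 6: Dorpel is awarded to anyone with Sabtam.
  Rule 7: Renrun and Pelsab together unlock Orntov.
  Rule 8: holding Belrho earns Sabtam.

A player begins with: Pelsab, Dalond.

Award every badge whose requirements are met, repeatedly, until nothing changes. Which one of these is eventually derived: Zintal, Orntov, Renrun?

Zintal

With Dalond, Belrho is earned (Rule 3).
With Belrho, Sabtam is earned (Rule 8).
With Sabtam, Dorpel is earned (Rule 6).
With Dorpel and Belrho, Zanesk is earned (Rule 2).
With Zanesk and Dalond, Zintal is earned (Rule 5).
Orntov would need Renrun and Pelsab (Rule 7), but Renrun is never earned. Renrun would need Orntov, Dorpel, and Belrho (Rule 4), but Orntov is never earned.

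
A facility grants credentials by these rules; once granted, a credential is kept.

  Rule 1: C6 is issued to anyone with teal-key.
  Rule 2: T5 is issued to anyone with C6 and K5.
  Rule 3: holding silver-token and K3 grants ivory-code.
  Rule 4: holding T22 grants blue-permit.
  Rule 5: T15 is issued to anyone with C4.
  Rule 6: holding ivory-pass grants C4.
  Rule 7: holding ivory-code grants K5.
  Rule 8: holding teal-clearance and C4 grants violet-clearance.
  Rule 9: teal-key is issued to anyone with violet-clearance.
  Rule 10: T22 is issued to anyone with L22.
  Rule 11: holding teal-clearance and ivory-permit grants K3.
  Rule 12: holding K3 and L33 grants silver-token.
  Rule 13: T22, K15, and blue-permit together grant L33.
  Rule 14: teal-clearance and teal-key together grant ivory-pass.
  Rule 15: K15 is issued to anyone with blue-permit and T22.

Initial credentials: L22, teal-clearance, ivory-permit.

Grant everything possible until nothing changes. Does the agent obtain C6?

C6 would need teal-key (Rule 1), but teal-key is never granted.

No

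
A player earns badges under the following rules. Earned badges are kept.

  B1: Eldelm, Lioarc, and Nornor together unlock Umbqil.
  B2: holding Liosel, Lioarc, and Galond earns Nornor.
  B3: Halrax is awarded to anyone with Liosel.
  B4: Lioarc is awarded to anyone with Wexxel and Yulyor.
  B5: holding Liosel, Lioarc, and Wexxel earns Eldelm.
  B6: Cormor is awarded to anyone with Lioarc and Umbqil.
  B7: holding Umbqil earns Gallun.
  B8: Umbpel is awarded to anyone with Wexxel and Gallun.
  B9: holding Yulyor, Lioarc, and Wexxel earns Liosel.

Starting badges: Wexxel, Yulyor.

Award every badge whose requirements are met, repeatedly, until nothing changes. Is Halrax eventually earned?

With Wexxel and Yulyor, Lioarc is earned (B4).
With Yulyor, Lioarc, and Wexxel, Liosel is earned (B9).
With Liosel, Halrax is earned (B3).

Yes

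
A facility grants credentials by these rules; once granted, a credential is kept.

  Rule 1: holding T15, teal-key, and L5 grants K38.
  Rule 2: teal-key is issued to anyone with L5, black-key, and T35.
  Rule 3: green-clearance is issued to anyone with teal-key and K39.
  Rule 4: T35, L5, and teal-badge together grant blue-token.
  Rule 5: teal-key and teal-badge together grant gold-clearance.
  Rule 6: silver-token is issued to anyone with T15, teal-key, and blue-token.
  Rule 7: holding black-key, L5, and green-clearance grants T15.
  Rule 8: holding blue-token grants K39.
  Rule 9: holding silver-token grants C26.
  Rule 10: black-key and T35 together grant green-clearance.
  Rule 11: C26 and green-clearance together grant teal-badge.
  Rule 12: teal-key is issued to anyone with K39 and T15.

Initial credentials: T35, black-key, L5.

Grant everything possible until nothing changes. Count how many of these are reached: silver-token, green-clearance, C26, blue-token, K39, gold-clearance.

Holding black-key and T35 grants green-clearance (Rule 10).
silver-token would need T15, teal-key, and blue-token (Rule 6), but blue-token is never granted.
green-clearance: reached.
C26 would need silver-token (Rule 9), but silver-token is never granted.
blue-token would need T35, L5, and teal-badge (Rule 4), but teal-badge is never granted.
K39 would need blue-token (Rule 8), but blue-token is never granted.
gold-clearance would need teal-key and teal-badge (Rule 5), but teal-badge is never granted.
Reached: green-clearance — 1 of the 6.

1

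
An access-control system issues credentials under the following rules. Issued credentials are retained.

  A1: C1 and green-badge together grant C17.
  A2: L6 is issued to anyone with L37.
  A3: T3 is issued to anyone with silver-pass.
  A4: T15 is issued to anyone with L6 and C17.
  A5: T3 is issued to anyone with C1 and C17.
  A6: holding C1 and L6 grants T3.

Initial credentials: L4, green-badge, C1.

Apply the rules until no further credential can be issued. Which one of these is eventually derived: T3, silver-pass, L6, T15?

T3

Holding C1 and green-badge grants C17 (A1).
Holding C1 and C17 grants T3 (A5).
L6 would need L37 (A2), but L37 is never granted. T15 would need L6 and C17 (A4), but L6 is never granted. No rule produces silver-pass, and it is not given.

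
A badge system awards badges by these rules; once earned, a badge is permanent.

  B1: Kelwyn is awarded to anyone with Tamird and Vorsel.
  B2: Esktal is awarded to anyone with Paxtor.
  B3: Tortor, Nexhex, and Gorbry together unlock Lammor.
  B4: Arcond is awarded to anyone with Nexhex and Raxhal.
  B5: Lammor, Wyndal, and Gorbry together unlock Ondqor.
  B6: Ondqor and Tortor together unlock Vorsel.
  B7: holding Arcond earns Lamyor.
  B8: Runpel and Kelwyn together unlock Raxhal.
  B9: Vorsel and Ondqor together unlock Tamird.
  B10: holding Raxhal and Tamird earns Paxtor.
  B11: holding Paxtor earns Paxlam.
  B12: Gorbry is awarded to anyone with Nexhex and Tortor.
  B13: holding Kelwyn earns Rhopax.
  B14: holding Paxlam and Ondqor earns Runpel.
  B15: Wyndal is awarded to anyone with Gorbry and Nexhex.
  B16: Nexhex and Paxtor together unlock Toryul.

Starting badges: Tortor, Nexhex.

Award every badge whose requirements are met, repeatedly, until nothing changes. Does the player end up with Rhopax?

Yes

With Nexhex and Tortor, Gorbry is earned (B12).
With Tortor, Nexhex, and Gorbry, Lammor is earned (B3).
With Gorbry and Nexhex, Wyndal is earned (B15).
With Lammor, Wyndal, and Gorbry, Ondqor is earned (B5).
With Ondqor and Tortor, Vorsel is earned (B6).
With Vorsel and Ondqor, Tamird is earned (B9).
With Tamird and Vorsel, Kelwyn is earned (B1).
With Kelwyn, Rhopax is earned (B13).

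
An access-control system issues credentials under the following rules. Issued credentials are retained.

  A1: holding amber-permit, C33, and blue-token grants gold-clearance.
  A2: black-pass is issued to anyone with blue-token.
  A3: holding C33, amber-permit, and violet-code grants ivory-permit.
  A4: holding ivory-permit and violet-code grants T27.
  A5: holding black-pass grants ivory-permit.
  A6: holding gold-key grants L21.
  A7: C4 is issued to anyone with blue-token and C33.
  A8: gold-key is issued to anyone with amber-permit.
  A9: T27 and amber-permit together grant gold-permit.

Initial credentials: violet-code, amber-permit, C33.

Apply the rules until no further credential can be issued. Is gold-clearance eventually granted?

No

gold-clearance would need amber-permit, C33, and blue-token (A1), but blue-token is never granted.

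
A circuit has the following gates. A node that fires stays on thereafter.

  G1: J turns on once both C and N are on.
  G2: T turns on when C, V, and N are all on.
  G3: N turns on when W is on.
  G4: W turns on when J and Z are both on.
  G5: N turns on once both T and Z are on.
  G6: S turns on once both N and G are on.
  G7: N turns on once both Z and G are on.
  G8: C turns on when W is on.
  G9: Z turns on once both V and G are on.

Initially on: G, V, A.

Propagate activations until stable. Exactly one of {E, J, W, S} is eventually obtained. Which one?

S

V and G are on, so Z turns on (G9).
G7: Z and G on → N on.
G6: N and G on → S on.
J would need C and N (G1), but C never turns on. W would need J and Z (G4), but J never turns on. No rule produces E, and it is not given.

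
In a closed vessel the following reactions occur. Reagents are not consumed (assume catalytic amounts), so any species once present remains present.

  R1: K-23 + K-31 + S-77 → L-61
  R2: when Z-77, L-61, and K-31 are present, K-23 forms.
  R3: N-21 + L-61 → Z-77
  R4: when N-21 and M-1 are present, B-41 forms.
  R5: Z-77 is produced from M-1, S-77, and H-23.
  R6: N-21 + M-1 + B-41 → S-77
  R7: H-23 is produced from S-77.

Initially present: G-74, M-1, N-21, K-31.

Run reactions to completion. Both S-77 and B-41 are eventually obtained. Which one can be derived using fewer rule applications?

B-41: N-21 and M-1 present → B-41 forms (R4). [1 rule application]
S-77: N-21 and M-1 present → B-41 forms (R4). N-21, M-1, and B-41 present → S-77 forms (R6). [2 rule applications]
B-41 needs fewer.

B-41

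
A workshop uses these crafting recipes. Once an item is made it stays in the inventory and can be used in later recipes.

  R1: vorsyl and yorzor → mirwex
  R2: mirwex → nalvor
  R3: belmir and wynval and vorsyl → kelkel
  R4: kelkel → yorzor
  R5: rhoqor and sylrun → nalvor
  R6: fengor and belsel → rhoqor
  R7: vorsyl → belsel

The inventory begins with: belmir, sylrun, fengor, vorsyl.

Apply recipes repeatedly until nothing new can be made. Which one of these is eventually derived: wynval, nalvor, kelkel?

Using R7, vorsyl makes belsel.
fengor and belsel → rhoqor (R6).
Using R5, rhoqor and sylrun make nalvor.
No rule produces wynval, and it is not given. kelkel would need belmir, wynval, and vorsyl (R3), but wynval is never obtained.

nalvor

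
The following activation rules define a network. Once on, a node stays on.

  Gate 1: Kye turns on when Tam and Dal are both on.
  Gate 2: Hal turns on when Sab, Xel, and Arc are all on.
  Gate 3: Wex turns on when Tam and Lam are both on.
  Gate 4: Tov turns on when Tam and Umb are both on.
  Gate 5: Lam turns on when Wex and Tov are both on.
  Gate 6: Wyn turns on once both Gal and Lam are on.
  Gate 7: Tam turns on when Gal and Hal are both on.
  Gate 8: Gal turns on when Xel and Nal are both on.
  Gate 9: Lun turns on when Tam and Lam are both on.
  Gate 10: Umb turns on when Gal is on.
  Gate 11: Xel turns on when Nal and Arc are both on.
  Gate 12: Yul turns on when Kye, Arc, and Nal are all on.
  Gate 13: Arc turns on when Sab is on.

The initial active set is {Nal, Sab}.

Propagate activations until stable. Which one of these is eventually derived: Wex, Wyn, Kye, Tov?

Tov

Sab is on, so Arc turns on (Gate 13).
Gate 11: Nal and Arc on → Xel on.
Sab, Xel, and Arc are on, so Hal turns on (Gate 2).
Gate 8: Xel and Nal on → Gal on.
Gate 7: Gal and Hal on → Tam on.
Gal is on, so Umb turns on (Gate 10).
Gate 4: Tam and Umb on → Tov on.
Kye would need Tam and Dal (Gate 1), but Dal never turns on. Wex would need Tam and Lam (Gate 3), but Lam never turns on. Wyn would need Gal and Lam (Gate 6), but Lam never turns on.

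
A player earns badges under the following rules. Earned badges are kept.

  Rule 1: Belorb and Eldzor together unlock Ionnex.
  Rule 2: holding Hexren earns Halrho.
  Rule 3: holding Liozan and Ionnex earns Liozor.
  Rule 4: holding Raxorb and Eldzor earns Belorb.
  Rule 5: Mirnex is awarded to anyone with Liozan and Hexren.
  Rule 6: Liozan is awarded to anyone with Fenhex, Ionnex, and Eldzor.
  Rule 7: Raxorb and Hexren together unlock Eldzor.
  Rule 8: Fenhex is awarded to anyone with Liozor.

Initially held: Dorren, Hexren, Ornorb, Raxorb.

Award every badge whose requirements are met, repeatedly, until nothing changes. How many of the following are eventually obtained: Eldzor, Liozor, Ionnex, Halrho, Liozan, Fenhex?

3

With Raxorb and Hexren, Eldzor is earned (Rule 7).
With Hexren, Halrho is earned (Rule 2).
With Raxorb and Eldzor, Belorb is earned (Rule 4).
With Belorb and Eldzor, Ionnex is earned (Rule 1).
Eldzor: reached.
Liozor would need Liozan and Ionnex (Rule 3), but Liozan is never earned.
Ionnex: reached.
Halrho: reached.
Liozan would need Fenhex, Ionnex, and Eldzor (Rule 6), but Fenhex is never earned.
Fenhex would need Liozor (Rule 8), but Liozor is never earned.
Reached: Eldzor, Ionnex, and Halrho — 3 of the 6.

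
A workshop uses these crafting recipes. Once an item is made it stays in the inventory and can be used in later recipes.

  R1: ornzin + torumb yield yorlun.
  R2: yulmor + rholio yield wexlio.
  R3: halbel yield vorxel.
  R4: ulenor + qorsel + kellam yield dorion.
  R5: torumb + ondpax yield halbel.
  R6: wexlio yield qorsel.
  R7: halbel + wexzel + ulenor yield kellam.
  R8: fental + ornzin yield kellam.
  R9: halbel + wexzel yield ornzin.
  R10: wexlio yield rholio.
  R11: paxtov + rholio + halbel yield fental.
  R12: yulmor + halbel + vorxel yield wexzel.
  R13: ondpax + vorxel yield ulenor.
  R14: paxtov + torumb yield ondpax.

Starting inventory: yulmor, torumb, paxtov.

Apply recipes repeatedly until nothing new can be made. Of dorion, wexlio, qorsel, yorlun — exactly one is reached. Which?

yorlun

paxtov + torumb → ondpax (R14).
torumb + ondpax → halbel (R5).
halbel → vorxel (R3).
Using R12, yulmor, halbel, and vorxel make wexzel.
Using R9, halbel and wexzel make ornzin.
ornzin + torumb → yorlun (R1).
dorion would need ulenor, qorsel, and kellam (R4), but qorsel is never obtained. qorsel would need wexlio (R6), but wexlio is never obtained. wexlio would need yulmor and rholio (R2), but rholio is never obtained.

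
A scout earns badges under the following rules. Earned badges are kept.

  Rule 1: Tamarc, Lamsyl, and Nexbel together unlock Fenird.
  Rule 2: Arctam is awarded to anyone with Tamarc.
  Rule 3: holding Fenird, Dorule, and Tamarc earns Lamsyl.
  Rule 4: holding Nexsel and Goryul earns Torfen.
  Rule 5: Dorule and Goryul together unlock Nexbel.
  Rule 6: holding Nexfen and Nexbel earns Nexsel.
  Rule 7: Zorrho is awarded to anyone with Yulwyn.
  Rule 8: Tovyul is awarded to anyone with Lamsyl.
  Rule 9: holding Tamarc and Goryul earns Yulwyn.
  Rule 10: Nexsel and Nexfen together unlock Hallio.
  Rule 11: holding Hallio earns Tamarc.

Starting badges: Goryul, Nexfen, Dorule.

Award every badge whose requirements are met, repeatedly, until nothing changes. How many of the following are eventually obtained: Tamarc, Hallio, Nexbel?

3

With Dorule and Goryul, Nexbel is earned (Rule 5).
With Nexfen and Nexbel, Nexsel is earned (Rule 6).
With Nexsel and Nexfen, Hallio is earned (Rule 10).
With Hallio, Tamarc is earned (Rule 11).
Tamarc: reached.
Hallio: reached.
Nexbel: reached.
All 3 are reached.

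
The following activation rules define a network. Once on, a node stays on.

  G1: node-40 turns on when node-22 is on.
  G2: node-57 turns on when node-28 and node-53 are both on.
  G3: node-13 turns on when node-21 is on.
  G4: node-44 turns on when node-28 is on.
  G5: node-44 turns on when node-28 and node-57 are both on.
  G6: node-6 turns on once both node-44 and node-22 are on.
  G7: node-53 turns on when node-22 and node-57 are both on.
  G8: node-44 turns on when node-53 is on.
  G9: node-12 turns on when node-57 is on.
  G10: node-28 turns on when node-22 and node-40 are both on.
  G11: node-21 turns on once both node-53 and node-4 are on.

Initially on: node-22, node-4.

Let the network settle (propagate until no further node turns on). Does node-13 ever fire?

No

node-13 would need node-21 (G3), but node-21 never turns on.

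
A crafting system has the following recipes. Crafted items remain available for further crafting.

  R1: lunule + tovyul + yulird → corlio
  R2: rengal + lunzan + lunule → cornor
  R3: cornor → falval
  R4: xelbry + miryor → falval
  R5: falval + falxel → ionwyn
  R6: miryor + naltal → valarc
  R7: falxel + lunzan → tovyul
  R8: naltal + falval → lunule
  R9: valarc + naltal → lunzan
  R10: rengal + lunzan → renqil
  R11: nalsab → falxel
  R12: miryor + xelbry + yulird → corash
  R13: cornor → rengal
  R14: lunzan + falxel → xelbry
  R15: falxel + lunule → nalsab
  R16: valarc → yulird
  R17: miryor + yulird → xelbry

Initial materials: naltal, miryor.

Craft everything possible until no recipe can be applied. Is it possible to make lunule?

miryor + naltal → valarc (R6).
Using R16, valarc makes yulird.
miryor + yulird → xelbry (R17).
xelbry + miryor → falval (R4).
naltal + falval → lunule (R8).

Yes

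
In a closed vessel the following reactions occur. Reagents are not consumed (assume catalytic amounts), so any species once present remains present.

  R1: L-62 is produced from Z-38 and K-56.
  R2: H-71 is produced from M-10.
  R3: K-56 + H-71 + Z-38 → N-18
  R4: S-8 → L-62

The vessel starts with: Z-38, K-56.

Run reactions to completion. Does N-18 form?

No

N-18 would need K-56, H-71, and Z-38 (R3), but H-71 never forms.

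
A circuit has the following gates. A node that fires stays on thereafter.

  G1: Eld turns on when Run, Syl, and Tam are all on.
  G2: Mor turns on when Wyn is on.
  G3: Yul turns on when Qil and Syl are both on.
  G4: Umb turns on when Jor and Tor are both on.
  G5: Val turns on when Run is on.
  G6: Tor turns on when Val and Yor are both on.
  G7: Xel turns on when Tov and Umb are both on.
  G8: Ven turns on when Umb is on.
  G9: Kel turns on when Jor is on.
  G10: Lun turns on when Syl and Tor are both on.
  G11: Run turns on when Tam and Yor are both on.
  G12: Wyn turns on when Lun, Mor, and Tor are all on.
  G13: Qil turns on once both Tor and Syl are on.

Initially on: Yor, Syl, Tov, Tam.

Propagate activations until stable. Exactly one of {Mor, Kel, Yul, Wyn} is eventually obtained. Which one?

Yul

G11: Tam and Yor on → Run on.
G5: Run on → Val on.
Val and Yor are on, so Tor turns on (G6).
G13: Tor and Syl on → Qil on.
Qil and Syl are on, so Yul turns on (G3).
Kel would need Jor (G9), but Jor never turns on. Wyn would need Lun, Mor, and Tor (G12), but Mor never turns on. Mor would need Wyn (G2), but Wyn never turns on.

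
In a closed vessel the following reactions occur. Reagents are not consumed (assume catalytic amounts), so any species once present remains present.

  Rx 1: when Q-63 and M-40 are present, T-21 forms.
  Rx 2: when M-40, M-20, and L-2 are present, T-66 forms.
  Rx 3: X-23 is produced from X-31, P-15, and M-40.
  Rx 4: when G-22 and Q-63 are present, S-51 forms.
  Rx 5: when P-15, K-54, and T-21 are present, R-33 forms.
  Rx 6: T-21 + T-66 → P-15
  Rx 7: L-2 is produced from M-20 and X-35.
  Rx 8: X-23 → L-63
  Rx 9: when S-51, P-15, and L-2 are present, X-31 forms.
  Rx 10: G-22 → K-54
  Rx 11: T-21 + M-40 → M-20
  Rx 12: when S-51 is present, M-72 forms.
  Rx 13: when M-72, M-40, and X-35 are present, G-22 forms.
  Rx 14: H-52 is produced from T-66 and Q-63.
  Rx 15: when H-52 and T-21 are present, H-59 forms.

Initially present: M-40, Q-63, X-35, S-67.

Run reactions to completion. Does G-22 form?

No

G-22 would need M-72, M-40, and X-35 (Rx 13), but M-72 never forms.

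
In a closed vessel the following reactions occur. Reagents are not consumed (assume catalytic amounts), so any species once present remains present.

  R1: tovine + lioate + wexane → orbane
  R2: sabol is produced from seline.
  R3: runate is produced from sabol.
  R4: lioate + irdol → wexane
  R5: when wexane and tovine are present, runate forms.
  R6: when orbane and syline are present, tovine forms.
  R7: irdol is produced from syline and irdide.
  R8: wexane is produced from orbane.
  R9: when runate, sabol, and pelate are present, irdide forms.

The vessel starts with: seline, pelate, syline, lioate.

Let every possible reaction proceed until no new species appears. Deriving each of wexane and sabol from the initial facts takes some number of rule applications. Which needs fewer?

sabol: seline present → sabol forms (R2). [1 rule application]
wexane: seline present → sabol forms (R2). sabol present → runate forms (R3). runate, sabol, and pelate present → irdide forms (R9). syline and irdide present → irdol forms (R7). lioate and irdol present → wexane forms (R4). [5 rule applications]
sabol needs fewer.

sabol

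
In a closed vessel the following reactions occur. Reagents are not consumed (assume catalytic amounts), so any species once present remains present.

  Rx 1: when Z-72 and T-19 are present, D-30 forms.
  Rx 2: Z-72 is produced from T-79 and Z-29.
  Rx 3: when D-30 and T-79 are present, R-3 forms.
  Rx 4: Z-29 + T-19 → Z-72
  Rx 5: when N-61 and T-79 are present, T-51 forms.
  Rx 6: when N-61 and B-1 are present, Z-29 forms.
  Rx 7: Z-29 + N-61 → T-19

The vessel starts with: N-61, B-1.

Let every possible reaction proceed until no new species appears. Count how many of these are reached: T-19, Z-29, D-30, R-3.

N-61 and B-1 present → Z-29 forms (Rx 6).
Z-29 and N-61 present → T-19 forms (Rx 7).
Z-29 and T-19 present → Z-72 forms (Rx 4).
Z-72 and T-19 present → D-30 forms (Rx 1).
T-19: reached.
Z-29: reached.
D-30: reached.
R-3 would need D-30 and T-79 (Rx 3), but T-79 never forms.
Reached: T-19, Z-29, and D-30 — 3 of the 4.

3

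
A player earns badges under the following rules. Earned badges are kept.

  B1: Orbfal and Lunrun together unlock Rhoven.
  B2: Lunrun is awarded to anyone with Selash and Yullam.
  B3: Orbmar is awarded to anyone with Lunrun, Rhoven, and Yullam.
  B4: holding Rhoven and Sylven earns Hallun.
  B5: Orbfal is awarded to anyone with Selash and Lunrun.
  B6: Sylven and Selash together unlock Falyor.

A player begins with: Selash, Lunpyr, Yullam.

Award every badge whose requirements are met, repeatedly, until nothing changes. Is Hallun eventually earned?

No

Hallun would need Rhoven and Sylven (B4), but Sylven is never earned.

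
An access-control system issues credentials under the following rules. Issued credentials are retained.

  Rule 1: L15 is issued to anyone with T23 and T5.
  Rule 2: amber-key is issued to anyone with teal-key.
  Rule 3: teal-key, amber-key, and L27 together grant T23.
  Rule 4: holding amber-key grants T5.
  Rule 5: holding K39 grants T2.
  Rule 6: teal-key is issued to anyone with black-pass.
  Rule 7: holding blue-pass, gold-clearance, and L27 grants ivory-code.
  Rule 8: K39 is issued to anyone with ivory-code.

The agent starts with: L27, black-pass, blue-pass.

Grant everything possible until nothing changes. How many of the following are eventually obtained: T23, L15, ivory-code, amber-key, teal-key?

4

Holding black-pass grants teal-key (Rule 6).
Holding teal-key grants amber-key (Rule 2).
Holding teal-key, amber-key, and L27 grants T23 (Rule 3).
Holding amber-key grants T5 (Rule 4).
Holding T23 and T5 grants L15 (Rule 1).
T23: reached.
L15: reached.
ivory-code would need blue-pass, gold-clearance, and L27 (Rule 7), but gold-clearance is never granted.
amber-key: reached.
teal-key: reached.
Reached: T23, L15, amber-key, and teal-key — 4 of the 5.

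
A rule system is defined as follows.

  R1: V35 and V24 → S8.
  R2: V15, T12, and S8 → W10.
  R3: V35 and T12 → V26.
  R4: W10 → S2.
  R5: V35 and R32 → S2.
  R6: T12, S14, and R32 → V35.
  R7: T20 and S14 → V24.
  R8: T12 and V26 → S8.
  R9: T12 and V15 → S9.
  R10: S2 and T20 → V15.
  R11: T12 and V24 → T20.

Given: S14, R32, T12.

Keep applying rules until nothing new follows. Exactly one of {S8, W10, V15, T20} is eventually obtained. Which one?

From T12, S14, and R32, R6 gives V35.
From V35 and T12, R3 gives V26.
T12 and V26 hold, so S8 follows (R8).
T20 would need T12 and V24 (R11), but V24 is never established. V15 would need S2 and T20 (R10), but T20 is never established. W10 would need V15, T12, and S8 (R2), but V15 is never established.

S8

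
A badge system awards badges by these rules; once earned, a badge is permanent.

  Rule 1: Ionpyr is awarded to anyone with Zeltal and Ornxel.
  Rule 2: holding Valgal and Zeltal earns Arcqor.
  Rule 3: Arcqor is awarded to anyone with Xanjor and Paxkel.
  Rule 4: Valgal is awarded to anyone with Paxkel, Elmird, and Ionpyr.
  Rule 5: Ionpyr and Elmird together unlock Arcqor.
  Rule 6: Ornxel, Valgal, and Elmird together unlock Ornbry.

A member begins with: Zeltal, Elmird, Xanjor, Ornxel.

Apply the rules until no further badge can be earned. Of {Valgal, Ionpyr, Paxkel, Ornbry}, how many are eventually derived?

1

With Zeltal and Ornxel, Ionpyr is earned (Rule 1).
Valgal would need Paxkel, Elmird, and Ionpyr (Rule 4), but Paxkel is never earned.
Ionpyr: reached.
No rule produces Paxkel, and it is not given.
Ornbry would need Ornxel, Valgal, and Elmird (Rule 6), but Valgal is never earned.
Reached: Ionpyr — 1 of the 4.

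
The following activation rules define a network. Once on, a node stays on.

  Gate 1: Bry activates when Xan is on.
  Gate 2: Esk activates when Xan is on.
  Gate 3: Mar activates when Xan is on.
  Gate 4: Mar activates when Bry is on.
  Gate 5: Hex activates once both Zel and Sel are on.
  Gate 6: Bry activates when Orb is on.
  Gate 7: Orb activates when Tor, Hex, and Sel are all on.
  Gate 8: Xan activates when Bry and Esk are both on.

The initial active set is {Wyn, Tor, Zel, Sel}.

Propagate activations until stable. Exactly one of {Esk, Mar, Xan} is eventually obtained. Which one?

Mar

Zel and Sel are on, so Hex activates (Gate 5).
Tor, Hex, and Sel are on, so Orb activates (Gate 7).
Gate 6: Orb on → Bry on.
Gate 4: Bry on → Mar on.
Xan would need Bry and Esk (Gate 8), but Esk never turns on. Esk would need Xan (Gate 2), but Xan never turns on.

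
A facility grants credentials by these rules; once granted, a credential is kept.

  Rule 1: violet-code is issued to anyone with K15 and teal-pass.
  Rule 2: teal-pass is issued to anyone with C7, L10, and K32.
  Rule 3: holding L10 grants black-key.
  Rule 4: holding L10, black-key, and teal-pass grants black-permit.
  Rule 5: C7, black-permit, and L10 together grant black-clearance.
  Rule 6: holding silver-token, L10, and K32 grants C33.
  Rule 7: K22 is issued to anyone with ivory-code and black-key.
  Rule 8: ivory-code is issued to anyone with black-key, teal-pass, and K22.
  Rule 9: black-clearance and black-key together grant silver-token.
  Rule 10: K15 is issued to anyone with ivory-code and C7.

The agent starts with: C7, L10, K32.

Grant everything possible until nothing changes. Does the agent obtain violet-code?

No

violet-code would need K15 and teal-pass (Rule 1), but K15 is never granted.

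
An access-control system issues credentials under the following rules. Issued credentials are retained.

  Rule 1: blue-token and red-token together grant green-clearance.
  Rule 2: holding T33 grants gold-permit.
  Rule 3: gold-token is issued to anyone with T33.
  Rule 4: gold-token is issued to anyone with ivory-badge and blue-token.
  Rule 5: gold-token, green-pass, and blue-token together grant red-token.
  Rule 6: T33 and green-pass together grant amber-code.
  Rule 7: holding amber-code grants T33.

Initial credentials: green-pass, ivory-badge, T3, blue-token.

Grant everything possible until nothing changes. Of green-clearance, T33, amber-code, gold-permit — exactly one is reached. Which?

Holding ivory-badge and blue-token grants gold-token (Rule 4).
Holding gold-token, green-pass, and blue-token grants red-token (Rule 5).
Holding blue-token and red-token grants green-clearance (Rule 1).
amber-code would need T33 and green-pass (Rule 6), but T33 is never granted. T33 would need amber-code (Rule 7), but amber-code is never granted. gold-permit would need T33 (Rule 2), but T33 is never granted.

green-clearance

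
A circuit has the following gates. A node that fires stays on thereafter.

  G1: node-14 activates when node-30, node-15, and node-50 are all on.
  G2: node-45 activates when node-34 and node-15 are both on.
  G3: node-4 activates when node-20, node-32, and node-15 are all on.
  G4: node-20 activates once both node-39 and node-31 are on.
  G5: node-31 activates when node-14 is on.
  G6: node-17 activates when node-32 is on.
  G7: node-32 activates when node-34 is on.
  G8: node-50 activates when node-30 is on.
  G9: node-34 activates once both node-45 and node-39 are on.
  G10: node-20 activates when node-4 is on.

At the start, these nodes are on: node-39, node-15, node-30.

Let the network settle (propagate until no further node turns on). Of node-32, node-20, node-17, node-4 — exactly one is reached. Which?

node-20

G8: node-30 on → node-50 on.
G1: node-30, node-15, and node-50 on → node-14 on.
node-14 is on, so node-31 activates (G5).
G4: node-39 and node-31 on → node-20 on.
node-17 would need node-32 (G6), but node-32 never turns on. node-4 would need node-20, node-32, and node-15 (G3), but node-32 never turns on. node-32 would need node-34 (G7), but node-34 never turns on.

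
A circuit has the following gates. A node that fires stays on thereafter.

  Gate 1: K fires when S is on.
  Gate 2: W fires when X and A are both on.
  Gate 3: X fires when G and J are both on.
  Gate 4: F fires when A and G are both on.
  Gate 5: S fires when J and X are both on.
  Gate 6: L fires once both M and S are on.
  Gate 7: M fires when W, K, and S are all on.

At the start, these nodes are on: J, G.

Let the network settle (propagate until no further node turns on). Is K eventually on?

Gate 3: G and J on → X on.
J and X are on, so S fires (Gate 5).
Gate 1: S on → K on.

Yes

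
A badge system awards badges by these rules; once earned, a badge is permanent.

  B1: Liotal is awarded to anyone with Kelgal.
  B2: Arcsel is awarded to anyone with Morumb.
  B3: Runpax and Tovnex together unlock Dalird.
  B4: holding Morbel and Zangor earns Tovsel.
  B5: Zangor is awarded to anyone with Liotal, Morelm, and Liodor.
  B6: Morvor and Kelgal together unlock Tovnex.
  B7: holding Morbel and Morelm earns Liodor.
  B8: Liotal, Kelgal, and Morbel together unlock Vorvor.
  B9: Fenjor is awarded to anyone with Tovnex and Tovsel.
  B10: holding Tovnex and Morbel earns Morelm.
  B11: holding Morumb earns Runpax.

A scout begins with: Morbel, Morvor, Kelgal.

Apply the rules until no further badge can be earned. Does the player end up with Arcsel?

Arcsel would need Morumb (B2), but Morumb is never earned.

No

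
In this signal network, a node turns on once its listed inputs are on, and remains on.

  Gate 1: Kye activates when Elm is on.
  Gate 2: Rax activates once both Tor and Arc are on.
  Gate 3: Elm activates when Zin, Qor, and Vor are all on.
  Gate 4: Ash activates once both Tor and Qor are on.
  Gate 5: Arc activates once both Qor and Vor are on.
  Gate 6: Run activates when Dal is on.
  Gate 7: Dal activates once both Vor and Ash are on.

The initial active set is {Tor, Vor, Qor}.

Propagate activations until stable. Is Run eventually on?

Tor and Qor are on, so Ash activates (Gate 4).
Gate 7: Vor and Ash on → Dal on.
Gate 6: Dal on → Run on.

Yes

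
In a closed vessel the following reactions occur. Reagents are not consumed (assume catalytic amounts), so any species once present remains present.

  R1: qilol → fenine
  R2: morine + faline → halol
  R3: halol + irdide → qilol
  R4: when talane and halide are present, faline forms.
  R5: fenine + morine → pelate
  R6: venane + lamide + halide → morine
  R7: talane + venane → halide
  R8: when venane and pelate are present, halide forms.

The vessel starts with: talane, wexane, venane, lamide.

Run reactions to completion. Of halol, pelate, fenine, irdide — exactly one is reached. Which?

halol

talane and venane present → halide forms (R7).
talane and halide present → faline forms (R4).
venane, lamide, and halide present → morine forms (R6).
morine and faline present → halol forms (R2).
No rule produces irdide, and it is not given. pelate would need fenine and morine (R5), but fenine never forms. fenine would need qilol (R1), but qilol never forms.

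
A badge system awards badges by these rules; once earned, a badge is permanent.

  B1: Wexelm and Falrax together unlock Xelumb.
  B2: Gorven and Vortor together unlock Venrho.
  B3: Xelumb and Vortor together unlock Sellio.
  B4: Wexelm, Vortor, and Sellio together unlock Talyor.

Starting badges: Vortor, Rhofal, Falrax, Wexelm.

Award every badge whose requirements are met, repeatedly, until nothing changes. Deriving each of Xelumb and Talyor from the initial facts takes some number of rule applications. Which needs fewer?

Xelumb: With Wexelm and Falrax, Xelumb is earned (B1). [1 rule application]
Talyor: With Wexelm and Falrax, Xelumb is earned (B1). With Xelumb and Vortor, Sellio is earned (B3). With Wexelm, Vortor, and Sellio, Talyor is earned (B4). [3 rule applications]
Xelumb needs fewer.

Xelumb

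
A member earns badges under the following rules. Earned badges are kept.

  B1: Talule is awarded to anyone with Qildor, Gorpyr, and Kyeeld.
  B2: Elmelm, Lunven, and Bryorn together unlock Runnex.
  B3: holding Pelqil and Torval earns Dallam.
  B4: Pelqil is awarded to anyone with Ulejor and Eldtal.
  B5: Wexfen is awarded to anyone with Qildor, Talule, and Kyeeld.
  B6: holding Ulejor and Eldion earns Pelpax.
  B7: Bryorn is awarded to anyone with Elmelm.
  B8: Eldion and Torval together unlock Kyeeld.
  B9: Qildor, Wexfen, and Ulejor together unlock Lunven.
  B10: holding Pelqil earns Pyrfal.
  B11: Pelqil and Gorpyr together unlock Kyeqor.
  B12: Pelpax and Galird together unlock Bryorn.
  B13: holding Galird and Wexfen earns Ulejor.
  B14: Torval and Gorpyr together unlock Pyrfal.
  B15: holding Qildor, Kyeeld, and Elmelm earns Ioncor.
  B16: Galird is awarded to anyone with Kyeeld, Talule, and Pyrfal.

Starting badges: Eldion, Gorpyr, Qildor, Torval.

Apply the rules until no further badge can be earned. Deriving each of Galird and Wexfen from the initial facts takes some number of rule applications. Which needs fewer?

Wexfen: With Eldion and Torval, Kyeeld is earned (B8). With Qildor, Gorpyr, and Kyeeld, Talule is earned (B1). With Qildor, Talule, and Kyeeld, Wexfen is earned (B5). [3 rule applications]
Galird: With Eldion and Torval, Kyeeld is earned (B8). With Torval and Gorpyr, Pyrfal is earned (B14). With Qildor, Gorpyr, and Kyeeld, Talule is earned (B1). With Kyeeld, Talule, and Pyrfal, Galird is earned (B16). [4 rule applications]
Wexfen needs fewer.

Wexfen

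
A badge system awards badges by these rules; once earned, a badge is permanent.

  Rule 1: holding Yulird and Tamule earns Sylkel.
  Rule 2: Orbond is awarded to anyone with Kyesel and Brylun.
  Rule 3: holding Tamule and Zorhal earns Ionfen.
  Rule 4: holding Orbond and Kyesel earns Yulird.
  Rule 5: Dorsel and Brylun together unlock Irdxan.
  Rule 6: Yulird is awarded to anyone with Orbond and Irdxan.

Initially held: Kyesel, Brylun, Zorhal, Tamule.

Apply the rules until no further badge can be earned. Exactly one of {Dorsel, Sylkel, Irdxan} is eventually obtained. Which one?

With Kyesel and Brylun, Orbond is earned (Rule 2).
With Orbond and Kyesel, Yulird is earned (Rule 4).
With Yulird and Tamule, Sylkel is earned (Rule 1).
No rule produces Dorsel, and it is not given. Irdxan would need Dorsel and Brylun (Rule 5), but Dorsel is never earned.

Sylkel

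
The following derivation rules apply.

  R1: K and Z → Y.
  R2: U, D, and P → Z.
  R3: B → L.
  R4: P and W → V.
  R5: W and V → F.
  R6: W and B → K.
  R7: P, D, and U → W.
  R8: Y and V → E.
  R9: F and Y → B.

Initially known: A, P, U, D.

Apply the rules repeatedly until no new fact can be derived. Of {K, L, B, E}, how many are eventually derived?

0

K would need W and B (R6), but B is never established.
L would need B (R3), but B is never established.
B would need F and Y (R9), but Y is never established.
E would need Y and V (R8), but Y is never established.
None of the 4 are reached.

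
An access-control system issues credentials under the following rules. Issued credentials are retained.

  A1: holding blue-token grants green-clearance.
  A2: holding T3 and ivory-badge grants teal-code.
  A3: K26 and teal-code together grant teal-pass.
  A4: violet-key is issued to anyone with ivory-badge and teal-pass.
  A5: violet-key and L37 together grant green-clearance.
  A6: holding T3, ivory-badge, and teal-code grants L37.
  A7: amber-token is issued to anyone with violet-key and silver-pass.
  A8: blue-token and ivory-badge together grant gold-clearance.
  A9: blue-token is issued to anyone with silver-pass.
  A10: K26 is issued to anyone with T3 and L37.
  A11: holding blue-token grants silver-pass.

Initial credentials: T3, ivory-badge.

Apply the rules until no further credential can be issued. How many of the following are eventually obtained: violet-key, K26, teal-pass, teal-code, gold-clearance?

Holding T3 and ivory-badge grants teal-code (A2).
Holding T3, ivory-badge, and teal-code grants L37 (A6).
Holding T3 and L37 grants K26 (A10).
Holding K26 and teal-code grants teal-pass (A3).
Holding ivory-badge and teal-pass grants violet-key (A4).
violet-key: reached.
K26: reached.
teal-pass: reached.
teal-code: reached.
gold-clearance would need blue-token and ivory-badge (A8), but blue-token is never granted.
Reached: violet-key, K26, teal-pass, and teal-code — 4 of the 5.

4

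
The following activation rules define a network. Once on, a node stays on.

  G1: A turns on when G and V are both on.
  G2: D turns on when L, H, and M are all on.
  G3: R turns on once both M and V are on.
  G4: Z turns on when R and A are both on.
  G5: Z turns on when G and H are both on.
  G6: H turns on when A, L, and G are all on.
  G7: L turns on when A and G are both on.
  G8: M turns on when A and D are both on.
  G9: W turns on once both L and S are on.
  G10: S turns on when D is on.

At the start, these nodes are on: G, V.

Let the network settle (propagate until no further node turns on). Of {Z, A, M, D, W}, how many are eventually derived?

2

G and V are on, so A turns on (G1).
G7: A and G on → L on.
A, L, and G are on, so H turns on (G6).
G and H are on, so Z turns on (G5).
Z: reached.
A: reached.
M would need A and D (G8), but D never turns on.
D would need L, H, and M (G2), but M never turns on.
W would need L and S (G9), but S never turns on.
Reached: Z and A — 2 of the 5.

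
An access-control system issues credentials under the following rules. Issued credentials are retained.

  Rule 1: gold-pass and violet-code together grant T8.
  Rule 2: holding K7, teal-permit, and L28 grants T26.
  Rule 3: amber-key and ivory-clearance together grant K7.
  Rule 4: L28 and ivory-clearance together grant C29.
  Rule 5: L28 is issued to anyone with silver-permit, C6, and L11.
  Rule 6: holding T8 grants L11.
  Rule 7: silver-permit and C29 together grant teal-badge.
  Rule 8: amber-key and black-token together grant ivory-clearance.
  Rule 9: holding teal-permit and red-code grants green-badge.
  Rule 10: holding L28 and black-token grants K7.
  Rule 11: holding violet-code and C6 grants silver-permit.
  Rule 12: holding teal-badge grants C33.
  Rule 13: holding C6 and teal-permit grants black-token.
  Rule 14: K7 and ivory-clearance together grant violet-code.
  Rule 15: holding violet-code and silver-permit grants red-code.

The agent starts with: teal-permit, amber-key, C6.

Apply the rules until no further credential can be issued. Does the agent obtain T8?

T8 would need gold-pass and violet-code (Rule 1), but gold-pass is never granted.

No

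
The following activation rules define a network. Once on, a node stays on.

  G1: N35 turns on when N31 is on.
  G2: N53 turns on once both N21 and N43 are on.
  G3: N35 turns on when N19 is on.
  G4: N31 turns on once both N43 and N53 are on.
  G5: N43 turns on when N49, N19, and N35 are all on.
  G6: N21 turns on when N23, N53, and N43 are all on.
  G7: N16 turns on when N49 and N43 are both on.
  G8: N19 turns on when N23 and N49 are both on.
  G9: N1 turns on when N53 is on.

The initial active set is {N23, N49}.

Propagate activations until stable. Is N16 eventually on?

G8: N23 and N49 on → N19 on.
G3: N19 on → N35 on.
N49, N19, and N35 are on, so N43 turns on (G5).
N49 and N43 are on, so N16 turns on (G7).

Yes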